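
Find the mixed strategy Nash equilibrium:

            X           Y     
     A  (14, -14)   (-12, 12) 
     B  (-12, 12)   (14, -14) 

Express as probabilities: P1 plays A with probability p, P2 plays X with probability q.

p = 0.5, q = 0.5

Work:
Find probabilities that make opponent indifferent:
P2 chooses q to make P1 indifferent between A and B
P1 chooses p to make P2 indifferent between X and Y
Mixed NE: P1 plays (A: 0.5, B: 0.5), P2 plays (X: 0.5, Y: 0.5)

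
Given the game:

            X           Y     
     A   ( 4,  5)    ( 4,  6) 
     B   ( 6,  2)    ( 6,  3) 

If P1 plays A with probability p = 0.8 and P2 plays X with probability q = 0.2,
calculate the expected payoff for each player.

E[P1] = 4.4, E[P2] = 5.2

Work:
E[P1] = p·q·π₁(A,X) + p·(1-q)·π₁(A,Y) + (1-p)·q·π₁(B,X) + (1-p)·(1-q)·π₁(B,Y)
= 0.8·0.2·4 + 0.8·0.8·4 + 0.2·0.2·6 + 0.2·0.8·6
= 4.4

E[P2] = 5.2 (similar calculation)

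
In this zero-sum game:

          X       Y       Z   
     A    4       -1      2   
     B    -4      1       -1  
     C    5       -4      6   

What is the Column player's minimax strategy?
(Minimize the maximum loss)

Column should play Y, value = 1

Work:
Column player minimizes Row's maximum payoff:
Column X: max payoff to Row = 5
Column Y: max payoff to Row = 1
Column Z: max payoff to Row = 6
Minimum is 1, achieved by column Y.
Minimax strategy: Y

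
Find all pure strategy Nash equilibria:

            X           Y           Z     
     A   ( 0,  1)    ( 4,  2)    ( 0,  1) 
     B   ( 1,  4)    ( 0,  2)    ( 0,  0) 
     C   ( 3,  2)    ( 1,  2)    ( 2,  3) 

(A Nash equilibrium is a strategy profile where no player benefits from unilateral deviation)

Nash equilibrium: (A, Y), (C, Z)

Work:
Best responses:
  P1 vs X: payoffs [0, 1, 3] → best response C (payoff 3)
  P1 vs Y: payoffs [4, 0, 1] → best response A (payoff 4)
  P1 vs Z: payoffs [0, 0, 2] → best response C (payoff 2)
  P2 vs A: payoffs [1, 2, 1] → best response Y (payoff 2)
  P2 vs B: payoffs [4, 2, 0] → best response X (payoff 4)
  P2 vs C: payoffs [2, 2, 3] → best response Z (payoff 3)
Mutual best responses: (A,Y), (C,Z) → Nash equilibria.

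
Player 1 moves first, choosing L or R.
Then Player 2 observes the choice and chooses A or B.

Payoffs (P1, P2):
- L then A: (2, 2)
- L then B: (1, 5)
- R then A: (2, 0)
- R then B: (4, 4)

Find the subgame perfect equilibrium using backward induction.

P1 plays R, P2 plays B after L and B after R; Payoff (4, 4)

Work:
Backward induction:
After L: P2 chooses B → P1 gets 1
After R: P2 chooses B → P1 gets 4
P1 chooses R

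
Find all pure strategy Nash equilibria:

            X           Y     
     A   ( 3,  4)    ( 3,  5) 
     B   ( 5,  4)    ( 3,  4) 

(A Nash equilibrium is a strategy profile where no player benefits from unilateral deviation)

Nash equilibrium: (A, Y), (B, X), (B, Y)

Work:
Best responses:
  P1 vs X: payoffs [3, 5] → best response B (payoff 5)
  P1 vs Y: payoffs [3, 3] → best response A/B (payoff 3)
  P2 vs A: payoffs [4, 5] → best response Y (payoff 5)
  P2 vs B: payoffs [4, 4] → best response X/Y (payoff 4)
Mutual best responses: (A,Y), (B,X), (B,Y) → Nash equilibria.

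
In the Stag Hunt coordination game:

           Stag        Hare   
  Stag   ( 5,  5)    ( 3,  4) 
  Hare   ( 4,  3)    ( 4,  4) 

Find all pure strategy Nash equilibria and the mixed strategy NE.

Pure NE: (Stag, Stag) and (Hare, Hare); Mixed NE: p = 0.5, q = 0.5

Work:
Check pure NE:
(Stag, Stag): (5, 5) - no unilateral deviation beneficial
(Hare, Hare): (4, 4) - no unilateral deviation beneficial
Mixed NE: P1 plays Stag with p = 0.5, P2 plays Stag with q = 0.5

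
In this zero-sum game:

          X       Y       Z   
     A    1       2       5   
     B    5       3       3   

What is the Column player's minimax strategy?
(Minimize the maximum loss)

Column should play Y, value = 3

Work:
Column player minimizes Row's maximum payoff:
Column X: max payoff to Row = 5
Column Y: max payoff to Row = 3
Column Z: max payoff to Row = 5
Minimum is 3, achieved by column Y.
Minimax strategy: Y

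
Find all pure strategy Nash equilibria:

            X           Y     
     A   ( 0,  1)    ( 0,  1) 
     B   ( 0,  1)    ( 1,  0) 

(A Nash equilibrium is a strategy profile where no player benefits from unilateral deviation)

Nash equilibrium: (A, X), (B, X)

Work:
Best responses:
  P1 vs X: payoffs [0, 0] → best response A/B (payoff 0)
  P1 vs Y: payoffs [0, 1] → best response B (payoff 1)
  P2 vs A: payoffs [1, 1] → best response X/Y (payoff 1)
  P2 vs B: payoffs [1, 0] → best response X (payoff 1)
Mutual best responses: (A,X), (B,X) → Nash equilibria.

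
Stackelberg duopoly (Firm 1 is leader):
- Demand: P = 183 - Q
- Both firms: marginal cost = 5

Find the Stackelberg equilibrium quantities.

q₁* (leader) = 89.0, q₂* (follower) = 44.5

Work:
Follower's reaction: q₂ = (a - c - q₁)/2
Leader substitutes: π₁ = q₁·(a - q₁ - (a-c-q₁)/2 - c)
FOC: q₁* = (183 - 5)/2 = 89.00
Then: q₂* = (183 - 5 - 89.0)/2 = 44.50
Leader has first-mover advantage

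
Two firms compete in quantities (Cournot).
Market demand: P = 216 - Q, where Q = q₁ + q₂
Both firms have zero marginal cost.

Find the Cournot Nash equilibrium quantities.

q₁* = q₂* = 72.0; P* = 72.0

Work:
Profit: π_i = P·q_i = (a - q_i - q_j)·q_i
FOC: ∂π_i/∂q_i = a - 2q_i - q_j = 0
Reaction function: q_i = (216 - q_j)/2
Symmetry: q* = 216/3 = 72.0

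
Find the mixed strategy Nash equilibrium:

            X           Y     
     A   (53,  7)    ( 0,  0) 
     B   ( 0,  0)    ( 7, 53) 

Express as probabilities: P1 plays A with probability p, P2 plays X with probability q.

p = 0.8833, q = 0.1167

Work:
Find probabilities that make opponent indifferent:
P2 chooses q to make P1 indifferent between A and B
P1 chooses p to make P2 indifferent between X and Y
Mixed NE: P1 plays (A: 0.8833, B: 0.1167), P2 plays (X: 0.1167, Y: 0.8833)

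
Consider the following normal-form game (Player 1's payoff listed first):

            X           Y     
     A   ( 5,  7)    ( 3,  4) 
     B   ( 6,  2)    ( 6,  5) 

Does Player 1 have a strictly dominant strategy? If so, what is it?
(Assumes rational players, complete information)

Yes, Player 1's strictly dominant strategy is B

Work:
A strategy strictly dominates another if it gives a strictly higher payoff against every opponent action. Compare each pair of P1's strategies column-by-column:
  A vs B: [5 vs 6, 3 vs 6] → A does not strictly dominate B (column X: 5 ≤ 6)
  B vs A: [6 vs 5, 6 vs 3] → B strictly dominates A
B strictly dominates every other strategy → strictly dominant.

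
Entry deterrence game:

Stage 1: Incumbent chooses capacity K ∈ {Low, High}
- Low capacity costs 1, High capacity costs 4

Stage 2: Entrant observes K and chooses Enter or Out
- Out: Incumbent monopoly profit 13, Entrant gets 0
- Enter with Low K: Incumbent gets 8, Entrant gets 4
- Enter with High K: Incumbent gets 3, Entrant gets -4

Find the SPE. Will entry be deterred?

SPE: (High, Enter|Low, Out|High); Entry deterred. Incumbent net profit = 9

Work:
After Low K: Entrant enters (4 > 0)
After High K: Entrant stays out (-4 < 0)
Incumbent: Low → 8−1=7, High → 13−4=9
Incumbent chooses High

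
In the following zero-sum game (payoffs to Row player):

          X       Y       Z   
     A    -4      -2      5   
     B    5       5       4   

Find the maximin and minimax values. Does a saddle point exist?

Maximin = 4, Minimax = 5, Saddle: False

Work:
Row minimums: [-4, 4] → maximin = 4
Column maximums: [5, 5, 5] → minimax = 5
No saddle point (maximin ≠ minimax). Mixed strategy needed.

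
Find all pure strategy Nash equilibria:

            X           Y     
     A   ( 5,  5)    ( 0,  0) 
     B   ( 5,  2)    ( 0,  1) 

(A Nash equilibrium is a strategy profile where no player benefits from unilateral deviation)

Nash equilibrium: (A, X), (B, X)

Work:
Best responses:
  P1 vs X: payoffs [5, 5] → best response A/B (payoff 5)
  P1 vs Y: payoffs [0, 0] → best response A/B (payoff 0)
  P2 vs A: payoffs [5, 0] → best response X (payoff 5)
  P2 vs B: payoffs [2, 1] → best response X (payoff 2)
Mutual best responses: (A,X), (B,X) → Nash equilibria.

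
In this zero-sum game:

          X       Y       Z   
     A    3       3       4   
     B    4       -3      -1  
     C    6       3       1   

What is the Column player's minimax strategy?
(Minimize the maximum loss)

Column should play Y, value = 3

Work:
Column player minimizes Row's maximum payoff:
Column X: max payoff to Row = 6
Column Y: max payoff to Row = 3
Column Z: max payoff to Row = 4
Minimum is 3, achieved by column Y.
Minimax strategy: Y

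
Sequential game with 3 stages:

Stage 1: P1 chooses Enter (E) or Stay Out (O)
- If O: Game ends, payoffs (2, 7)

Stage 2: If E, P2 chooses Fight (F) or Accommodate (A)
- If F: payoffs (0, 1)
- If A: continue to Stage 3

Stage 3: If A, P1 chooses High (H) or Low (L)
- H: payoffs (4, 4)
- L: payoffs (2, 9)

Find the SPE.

SPE: (E, A, H); Outcome (4, 4)

Work:
Stage 3: P1 chooses H (4 vs 2)
Stage 2: P2: F->1, A->4 (anticipating H). Choose A
Stage 1: P1: O->2, E->4 (anticipating A, H). Choose E
SPE path: E -> A -> H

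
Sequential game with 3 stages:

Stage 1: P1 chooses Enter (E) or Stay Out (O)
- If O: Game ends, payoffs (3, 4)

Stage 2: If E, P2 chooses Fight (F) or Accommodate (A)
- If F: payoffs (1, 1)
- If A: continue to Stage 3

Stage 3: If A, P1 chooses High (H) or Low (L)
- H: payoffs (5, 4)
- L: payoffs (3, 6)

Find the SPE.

SPE: (E, A, H); Outcome (5, 4)

Work:
Stage 3: P1 chooses H (5 vs 3)
Stage 2: P2: F->1, A->4 (anticipating H). Choose A
Stage 1: P1: O->3, E->5 (anticipating A, H). Choose E
SPE path: E -> A -> H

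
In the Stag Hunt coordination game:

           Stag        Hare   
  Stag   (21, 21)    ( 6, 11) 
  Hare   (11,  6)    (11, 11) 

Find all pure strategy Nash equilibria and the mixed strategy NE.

Pure NE: (Stag, Stag) and (Hare, Hare); Mixed NE: p = 0.3333, q = 0.3333

Work:
Check pure NE:
(Stag, Stag): (21, 21) - no unilateral deviation beneficial
(Hare, Hare): (11, 11) - no unilateral deviation beneficial
Mixed NE: P1 plays Stag with p = 0.3333, P2 plays Stag with q = 0.3333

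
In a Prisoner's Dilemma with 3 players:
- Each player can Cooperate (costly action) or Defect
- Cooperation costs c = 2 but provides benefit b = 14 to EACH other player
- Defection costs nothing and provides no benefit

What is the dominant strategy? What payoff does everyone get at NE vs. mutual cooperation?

Dominant: Defect; NE payoff = 0; Coop payoff = 26

Work:
Defect dominates (saves cost c = 2, benefit to others is external)
NE: All defect → everyone gets 0
If all cooperate: each receives (2)×14 - 2 = 26
Social dilemma: 26 > 0 but NE gives 0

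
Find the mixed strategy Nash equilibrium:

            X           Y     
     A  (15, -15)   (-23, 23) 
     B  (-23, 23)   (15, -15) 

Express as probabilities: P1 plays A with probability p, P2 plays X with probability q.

p = 0.5, q = 0.5

Work:
Find probabilities that make opponent indifferent:
P2 chooses q to make P1 indifferent between A and B
P1 chooses p to make P2 indifferent between X and Y
Mixed NE: P1 plays (A: 0.5, B: 0.5), P2 plays (X: 0.5, Y: 0.5)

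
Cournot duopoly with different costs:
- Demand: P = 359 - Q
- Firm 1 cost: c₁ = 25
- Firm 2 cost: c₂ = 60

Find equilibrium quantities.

q₁* = 123.0, q₂* = 88.0

Work:
Reaction: q₁ = (359 - 25 - q₂)/2
Reaction: q₂ = (359 - 60 - q₁)/2
Solve simultaneously:
q₁* = (359 - 2×25 + 60)/3 = 123.0
q₂* = (359 - 2×60 + 25)/3 = 88.0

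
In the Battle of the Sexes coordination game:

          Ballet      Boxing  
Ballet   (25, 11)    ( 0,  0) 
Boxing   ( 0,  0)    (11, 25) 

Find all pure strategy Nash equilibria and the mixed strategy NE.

Pure NE: (Ballet, Ballet) and (Boxing, Boxing); Mixed NE: p = 0.6944, q = 0.3056

Work:
Check pure NE:
(Ballet, Ballet): (25, 11) - no unilateral deviation beneficial
(Boxing, Boxing): (11, 25) - no unilateral deviation beneficial
Mixed NE: P1 plays Ballet with p = 0.6944, P2 plays Ballet with q = 0.3056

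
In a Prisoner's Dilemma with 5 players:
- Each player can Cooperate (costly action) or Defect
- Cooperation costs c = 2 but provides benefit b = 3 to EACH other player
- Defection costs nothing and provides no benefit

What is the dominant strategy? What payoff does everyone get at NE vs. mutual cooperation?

Dominant: Defect; NE payoff = 0; Coop payoff = 10

Work:
Defect dominates (saves cost c = 2, benefit to others is external)
NE: All defect → everyone gets 0
If all cooperate: each receives (4)×3 - 2 = 10
Social dilemma: 10 > 0 but NE gives 0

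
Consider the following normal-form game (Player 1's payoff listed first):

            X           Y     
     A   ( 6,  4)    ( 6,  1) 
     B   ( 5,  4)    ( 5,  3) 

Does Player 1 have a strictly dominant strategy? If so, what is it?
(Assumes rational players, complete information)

Yes, Player 1's strictly dominant strategy is A

Work:
A strategy strictly dominates another if it gives a strictly higher payoff against every opponent action. Compare each pair of P1's strategies column-by-column:
  A vs B: [6 vs 5, 6 vs 5] → A strictly dominates B
  B vs A: [5 vs 6, 5 vs 6] → B does not strictly dominate A (column X: 5 ≤ 6)
A strictly dominates every other strategy → strictly dominant.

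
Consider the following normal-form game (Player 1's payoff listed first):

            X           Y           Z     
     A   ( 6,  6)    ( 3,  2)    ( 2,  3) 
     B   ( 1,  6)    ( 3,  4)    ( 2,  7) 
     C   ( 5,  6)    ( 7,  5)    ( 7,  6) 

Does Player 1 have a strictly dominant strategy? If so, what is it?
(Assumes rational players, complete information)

No strictly dominant strategy exists for Player 1

Work:
A strategy strictly dominates another if it gives a strictly higher payoff against every opponent action. Compare each pair of P1's strategies column-by-column:
  A vs B: [6 vs 1, 3 vs 3, 2 vs 2] → A does not strictly dominate B (column Y: 3 ≤ 3)
  A vs C: [6 vs 5, 3 vs 7, 2 vs 7] → A does not strictly dominate C (column Y: 3 ≤ 7)
  B vs A: [1 vs 6, 3 vs 3, 2 vs 2] → B does not strictly dominate A (column X: 1 ≤ 6)
  B vs C: [1 vs 5, 3 vs 7, 2 vs 7] → B does not strictly dominate C (column X: 1 ≤ 5)
  C vs A: [5 vs 6, 7 vs 3, 7 vs 2] → C does not strictly dominate A (column X: 5 ≤ 6)
  C vs B: [5 vs 1, 7 vs 3, 7 vs 2] → C strictly dominates B
No single strategy strictly dominates all others → no strictly dominant strategy.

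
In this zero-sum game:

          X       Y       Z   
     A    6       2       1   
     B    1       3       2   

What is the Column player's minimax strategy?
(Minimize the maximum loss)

Column should play Z, value = 2

Work:
Column player minimizes Row's maximum payoff:
Column X: max payoff to Row = 6
Column Y: max payoff to Row = 3
Column Z: max payoff to Row = 2
Minimum is 2, achieved by column Z.
Minimax strategy: Z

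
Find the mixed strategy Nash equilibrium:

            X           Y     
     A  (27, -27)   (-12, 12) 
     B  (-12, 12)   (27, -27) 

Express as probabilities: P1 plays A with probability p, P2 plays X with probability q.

p = 0.5, q = 0.5

Work:
Find probabilities that make opponent indifferent:
P2 chooses q to make P1 indifferent between A and B
P1 chooses p to make P2 indifferent between X and Y
Mixed NE: P1 plays (A: 0.5, B: 0.5), P2 plays (X: 0.5, Y: 0.5)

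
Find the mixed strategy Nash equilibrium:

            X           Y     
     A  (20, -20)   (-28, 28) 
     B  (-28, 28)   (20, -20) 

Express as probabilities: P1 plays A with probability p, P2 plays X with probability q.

p = 0.5, q = 0.5

Work:
Find probabilities that make opponent indifferent:
P2 chooses q to make P1 indifferent between A and B
P1 chooses p to make P2 indifferent between X and Y
Mixed NE: P1 plays (A: 0.5, B: 0.5), P2 plays (X: 0.5, Y: 0.5)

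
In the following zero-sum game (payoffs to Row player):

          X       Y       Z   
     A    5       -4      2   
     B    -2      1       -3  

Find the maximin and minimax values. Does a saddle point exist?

Maximin = -3, Minimax = 1, Saddle: False

Work:
Row minimums: [-4, -3] → maximin = -3
Column maximums: [5, 1, 2] → minimax = 1
No saddle point (maximin ≠ minimax). Mixed strategy needed.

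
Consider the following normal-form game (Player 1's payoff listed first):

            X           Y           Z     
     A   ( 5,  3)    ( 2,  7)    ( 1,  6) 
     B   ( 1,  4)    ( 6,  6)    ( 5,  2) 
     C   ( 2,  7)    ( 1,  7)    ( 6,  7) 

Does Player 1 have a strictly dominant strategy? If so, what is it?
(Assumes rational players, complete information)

No strictly dominant strategy exists for Player 1

Work:
A strategy strictly dominates another if it gives a strictly higher payoff against every opponent action. Compare each pair of P1's strategies column-by-column:
  A vs B: [5 vs 1, 2 vs 6, 1 vs 5] → A does not strictly dominate B (column Y: 2 ≤ 6)
  A vs C: [5 vs 2, 2 vs 1, 1 vs 6] → A does not strictly dominate C (column Z: 1 ≤ 6)
  B vs A: [1 vs 5, 6 vs 2, 5 vs 1] → B does not strictly dominate A (column X: 1 ≤ 5)
  B vs C: [1 vs 2, 6 vs 1, 5 vs 6] → B does not strictly dominate C (column X: 1 ≤ 2)
  C vs A: [2 vs 5, 1 vs 2, 6 vs 1] → C does not strictly dominate A (column X: 2 ≤ 5)
  C vs B: [2 vs 1, 1 vs 6, 6 vs 5] → C does not strictly dominate B (column Y: 1 ≤ 6)
No single strategy strictly dominates all others → no strictly dominant strategy.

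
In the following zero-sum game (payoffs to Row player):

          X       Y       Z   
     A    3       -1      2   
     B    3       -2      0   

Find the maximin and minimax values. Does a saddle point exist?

Maximin = -1, Minimax = -1, Saddle: True

Work:
Row minimums: [-1, -2] → maximin = -1
Column maximums: [3, -1, 2] → minimax = -1
Saddle point exists! Game value = -1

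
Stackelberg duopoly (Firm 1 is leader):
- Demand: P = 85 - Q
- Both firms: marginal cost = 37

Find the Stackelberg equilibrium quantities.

q₁* (leader) = 24.0, q₂* (follower) = 12.0

Work:
Follower's reaction: q₂ = (a - c - q₁)/2
Leader substitutes: π₁ = q₁·(a - q₁ - (a-c-q₁)/2 - c)
FOC: q₁* = (85 - 37)/2 = 24.00
Then: q₂* = (85 - 37 - 24.0)/2 = 12.00
Leader has first-mover advantage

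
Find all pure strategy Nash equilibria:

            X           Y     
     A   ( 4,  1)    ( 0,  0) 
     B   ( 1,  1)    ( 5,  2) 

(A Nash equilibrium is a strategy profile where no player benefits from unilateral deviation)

Nash equilibrium: (A, X), (B, Y)

Work:
Best responses:
  P1 vs X: payoffs [4, 1] → best response A (payoff 4)
  P1 vs Y: payoffs [0, 5] → best response B (payoff 5)
  P2 vs A: payoffs [1, 0] → best response X (payoff 1)
  P2 vs B: payoffs [1, 2] → best response Y (payoff 2)
Mutual best responses: (A,X), (B,Y) → Nash equilibria.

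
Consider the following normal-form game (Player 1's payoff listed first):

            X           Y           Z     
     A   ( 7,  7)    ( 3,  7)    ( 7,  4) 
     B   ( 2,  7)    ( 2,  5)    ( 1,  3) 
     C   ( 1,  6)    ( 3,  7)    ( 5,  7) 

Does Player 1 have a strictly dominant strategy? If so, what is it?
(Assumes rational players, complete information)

No strictly dominant strategy exists for Player 1

Work:
A strategy strictly dominates another if it gives a strictly higher payoff against every opponent action. Compare each pair of P1's strategies column-by-column:
  A vs B: [7 vs 2, 3 vs 2, 7 vs 1] → A strictly dominates B
  A vs C: [7 vs 1, 3 vs 3, 7 vs 5] → A does not strictly dominate C (column Y: 3 ≤ 3)
  B vs A: [2 vs 7, 2 vs 3, 1 vs 7] → B does not strictly dominate A (column X: 2 ≤ 7)
  B vs C: [2 vs 1, 2 vs 3, 1 vs 5] → B does not strictly dominate C (column Y: 2 ≤ 3)
  C vs A: [1 vs 7, 3 vs 3, 5 vs 7] → C does not strictly dominate A (column X: 1 ≤ 7)
  C vs B: [1 vs 2, 3 vs 2, 5 vs 1] → C does not strictly dominate B (column X: 1 ≤ 2)
No single strategy strictly dominates all others → no strictly dominant strategy.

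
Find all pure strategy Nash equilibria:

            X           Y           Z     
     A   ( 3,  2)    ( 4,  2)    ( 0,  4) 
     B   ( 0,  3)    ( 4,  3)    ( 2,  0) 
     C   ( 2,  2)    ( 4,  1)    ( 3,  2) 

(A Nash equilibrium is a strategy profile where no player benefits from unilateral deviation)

Nash equilibrium: (B, Y), (C, Z)

Work:
Best responses:
  P1 vs X: payoffs [3, 0, 2] → best response A (payoff 3)
  P1 vs Y: payoffs [4, 4, 4] → best response A/B/C (payoff 4)
  P1 vs Z: payoffs [0, 2, 3] → best response C (payoff 3)
  P2 vs A: payoffs [2, 2, 4] → best response Z (payoff 4)
  P2 vs B: payoffs [3, 3, 0] → best response X/Y (payoff 3)
  P2 vs C: payoffs [2, 1, 2] → best response X/Z (payoff 2)
Mutual best responses: (B,Y), (C,Z) → Nash equilibria.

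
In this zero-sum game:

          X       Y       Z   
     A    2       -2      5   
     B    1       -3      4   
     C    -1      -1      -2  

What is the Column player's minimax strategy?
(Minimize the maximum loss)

Column should play Y, value = -1

Work:
Column player minimizes Row's maximum payoff:
Column X: max payoff to Row = 2
Column Y: max payoff to Row = -1
Column Z: max payoff to Row = 5
Minimum is -1, achieved by column Y.
Minimax strategy: Y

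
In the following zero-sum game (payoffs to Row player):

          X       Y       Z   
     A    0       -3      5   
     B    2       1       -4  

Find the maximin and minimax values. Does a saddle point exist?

Maximin = -3, Minimax = 1, Saddle: False

Work:
Row minimums: [-3, -4] → maximin = -3
Column maximums: [2, 1, 5] → minimax = 1
No saddle point (maximin ≠ minimax). Mixed strategy needed.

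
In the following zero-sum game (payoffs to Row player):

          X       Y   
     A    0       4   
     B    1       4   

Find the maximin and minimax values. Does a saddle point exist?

Maximin = 1, Minimax = 1, Saddle: True

Work:
Row minimums: [0, 1] → maximin = 1
Column maximums: [1, 4] → minimax = 1
Saddle point exists! Game value = 1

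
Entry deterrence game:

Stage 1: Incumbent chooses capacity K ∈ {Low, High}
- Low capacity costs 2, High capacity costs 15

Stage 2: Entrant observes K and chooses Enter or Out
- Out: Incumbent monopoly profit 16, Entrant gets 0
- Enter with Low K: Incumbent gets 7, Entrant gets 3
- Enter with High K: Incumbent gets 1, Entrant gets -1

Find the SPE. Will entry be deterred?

SPE: (Low, Enter|Low, Out|High); Entry not deterred. Incumbent net profit = 5, Entrant gets 3

Work:
After Low K: Entrant enters (3 > 0)
After High K: Entrant stays out (-1 < 0)
Incumbent: Low → 7−2=5, High → 16−15=1
Incumbent chooses Low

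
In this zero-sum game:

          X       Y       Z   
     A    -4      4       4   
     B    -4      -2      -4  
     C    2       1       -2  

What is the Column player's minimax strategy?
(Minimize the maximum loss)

Column should play X, value = 2

Work:
Column player minimizes Row's maximum payoff:
Column X: max payoff to Row = 2
Column Y: max payoff to Row = 4
Column Z: max payoff to Row = 4
Minimum is 2, achieved by column X.
Minimax strategy: X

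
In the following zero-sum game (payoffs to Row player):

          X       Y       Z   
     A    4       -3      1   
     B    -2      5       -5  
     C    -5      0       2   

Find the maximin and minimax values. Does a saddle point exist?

Maximin = -3, Minimax = 2, Saddle: False

Work:
Row minimums: [-3, -5, -5] → maximin = -3
Column maximums: [4, 5, 2] → minimax = 2
No saddle point (maximin ≠ minimax). Mixed strategy needed.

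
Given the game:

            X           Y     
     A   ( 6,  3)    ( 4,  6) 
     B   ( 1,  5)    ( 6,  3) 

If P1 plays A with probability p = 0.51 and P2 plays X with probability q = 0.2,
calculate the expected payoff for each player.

E[P1] = 4.694, E[P2] = 4.42

Work:
E[P1] = p·q·π₁(A,X) + p·(1-q)·π₁(A,Y) + (1-p)·q·π₁(B,X) + (1-p)·(1-q)·π₁(B,Y)
= 0.51·0.2·6 + 0.51·0.8·4 + 0.49·0.2·1 + 0.49·0.8·6
= 4.694

E[P2] = 4.42 (similar calculation)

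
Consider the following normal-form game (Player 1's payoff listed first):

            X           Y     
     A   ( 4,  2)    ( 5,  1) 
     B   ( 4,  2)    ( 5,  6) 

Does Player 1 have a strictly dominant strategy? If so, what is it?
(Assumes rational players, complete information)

No strictly dominant strategy exists for Player 1

Work:
A strategy strictly dominates another if it gives a strictly higher payoff against every opponent action. Compare each pair of P1's strategies column-by-column:
  A vs B: [4 vs 4, 5 vs 5] → A does not strictly dominate B (column X: 4 ≤ 4)
  B vs A: [4 vs 4, 5 vs 5] → B does not strictly dominate A (column X: 4 ≤ 4)
No single strategy strictly dominates all others → no strictly dominant strategy.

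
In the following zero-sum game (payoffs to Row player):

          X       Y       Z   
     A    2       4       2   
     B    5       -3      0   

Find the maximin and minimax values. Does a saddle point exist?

Maximin = 2, Minimax = 2, Saddle: True

Work:
Row minimums: [2, -3] → maximin = 2
Column maximums: [5, 4, 2] → minimax = 2
Saddle point exists! Game value = 2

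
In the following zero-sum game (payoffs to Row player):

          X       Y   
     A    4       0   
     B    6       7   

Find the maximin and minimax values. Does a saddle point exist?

Maximin = 6, Minimax = 6, Saddle: True

Work:
Row minimums: [0, 6] → maximin = 6
Column maximums: [6, 7] → minimax = 6
Saddle point exists! Game value = 6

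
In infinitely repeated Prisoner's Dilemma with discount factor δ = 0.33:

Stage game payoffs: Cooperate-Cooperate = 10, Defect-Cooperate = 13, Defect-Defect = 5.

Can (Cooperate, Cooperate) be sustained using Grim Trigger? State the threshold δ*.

δ* = 0.375; since δ = 0.33 < 0.375, cooperation cannot be sustained

Work:
For Grim Trigger:
Cooperate forever: 10/(1-δ)
Defect then punished: 13 + 5·δ/(1-δ)
Need: 10/(1-δ) ≥ 13 + 5·δ/(1-δ)
Solving: δ ≥ (T-R)/(T-P) = (13-10)/(13-5) = 0.375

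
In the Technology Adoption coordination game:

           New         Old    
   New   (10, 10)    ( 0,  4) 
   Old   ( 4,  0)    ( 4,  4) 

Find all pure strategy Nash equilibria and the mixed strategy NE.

Pure NE: (New, New) and (Old, Old); Mixed NE: p = 0.4, q = 0.4

Work:
Check pure NE:
(New, New): (10, 10) - no unilateral deviation beneficial
(Old, Old): (4, 4) - no unilateral deviation beneficial
Mixed NE: P1 plays New with p = 0.4, P2 plays New with q = 0.4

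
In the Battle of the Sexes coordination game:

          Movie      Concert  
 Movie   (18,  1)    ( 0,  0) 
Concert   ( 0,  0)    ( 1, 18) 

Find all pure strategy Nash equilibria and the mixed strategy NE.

Pure NE: (Movie, Movie) and (Concert, Concert); Mixed NE: p = 0.9474, q = 0.0526

Work:
Check pure NE:
(Movie, Movie): (18, 1) - no unilateral deviation beneficial
(Concert, Concert): (1, 18) - no unilateral deviation beneficial
Mixed NE: P1 plays Movie with p = 0.9474, P2 plays Movie with q = 0.0526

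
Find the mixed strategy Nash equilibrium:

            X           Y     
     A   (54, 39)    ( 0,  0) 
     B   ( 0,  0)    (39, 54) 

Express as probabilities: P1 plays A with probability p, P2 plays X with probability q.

p = 0.5806, q = 0.4194

Work:
Find probabilities that make opponent indifferent:
P2 chooses q to make P1 indifferent between A and B
P1 chooses p to make P2 indifferent between X and Y
Mixed NE: P1 plays (A: 0.5806, B: 0.4194), P2 plays (X: 0.4194, Y: 0.5806)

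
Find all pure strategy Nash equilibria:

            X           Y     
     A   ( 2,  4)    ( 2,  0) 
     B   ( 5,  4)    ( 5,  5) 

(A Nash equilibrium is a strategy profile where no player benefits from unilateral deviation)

Nash equilibrium: (B, Y)

Work:
Best responses:
  P1 vs X: payoffs [2, 5] → best response B (payoff 5)
  P1 vs Y: payoffs [2, 5] → best response B (payoff 5)
  P2 vs A: payoffs [4, 0] → best response X (payoff 4)
  P2 vs B: payoffs [4, 5] → best response Y (payoff 5)
Mutual best responses: (B,Y) → Nash equilibria.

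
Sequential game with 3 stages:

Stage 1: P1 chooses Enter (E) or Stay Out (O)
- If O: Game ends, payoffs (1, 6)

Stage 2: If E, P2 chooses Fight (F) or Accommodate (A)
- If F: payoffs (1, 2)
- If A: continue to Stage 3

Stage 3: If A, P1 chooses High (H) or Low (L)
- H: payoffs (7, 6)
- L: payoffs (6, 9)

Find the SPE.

SPE: (E, A, H); Outcome (7, 6)

Work:
Stage 3: P1 chooses H (7 vs 6)
Stage 2: P2: F->2, A->6 (anticipating H). Choose A
Stage 1: P1: O->1, E->7 (anticipating A, H). Choose E
SPE path: E -> A -> H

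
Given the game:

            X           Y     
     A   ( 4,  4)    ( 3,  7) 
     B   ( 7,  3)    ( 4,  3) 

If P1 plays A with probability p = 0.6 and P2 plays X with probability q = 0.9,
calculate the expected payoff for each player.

E[P1] = 5.02, E[P2] = 3.78

Work:
E[P1] = p·q·π₁(A,X) + p·(1-q)·π₁(A,Y) + (1-p)·q·π₁(B,X) + (1-p)·(1-q)·π₁(B,Y)
= 0.6·0.9·4 + 0.6·0.1·3 + 0.4·0.9·7 + 0.4·0.1·4
= 5.02

E[P2] = 3.78 (similar calculation)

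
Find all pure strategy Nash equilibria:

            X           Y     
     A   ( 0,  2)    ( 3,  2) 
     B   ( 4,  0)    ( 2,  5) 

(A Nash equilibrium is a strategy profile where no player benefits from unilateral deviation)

Nash equilibrium: (A, Y)

Work:
Best responses:
  P1 vs X: payoffs [0, 4] → best response B (payoff 4)
  P1 vs Y: payoffs [3, 2] → best response A (payoff 3)
  P2 vs A: payoffs [2, 2] → best response X/Y (payoff 2)
  P2 vs B: payoffs [0, 5] → best response Y (payoff 5)
Mutual best responses: (A,Y) → Nash equilibria.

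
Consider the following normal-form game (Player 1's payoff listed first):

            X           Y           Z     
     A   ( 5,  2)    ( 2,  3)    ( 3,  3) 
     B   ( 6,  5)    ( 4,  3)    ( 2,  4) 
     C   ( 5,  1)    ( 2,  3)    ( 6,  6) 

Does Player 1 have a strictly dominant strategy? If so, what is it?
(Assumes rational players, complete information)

No strictly dominant strategy exists for Player 1

Work:
A strategy strictly dominates another if it gives a strictly higher payoff against every opponent action. Compare each pair of P1's strategies column-by-column:
  A vs B: [5 vs 6, 2 vs 4, 3 vs 2] → A does not strictly dominate B (column X: 5 ≤ 6)
  A vs C: [5 vs 5, 2 vs 2, 3 vs 6] → A does not strictly dominate C (column X: 5 ≤ 5)
  B vs A: [6 vs 5, 4 vs 2, 2 vs 3] → B does not strictly dominate A (column Z: 2 ≤ 3)
  B vs C: [6 vs 5, 4 vs 2, 2 vs 6] → B does not strictly dominate C (column Z: 2 ≤ 6)
  C vs A: [5 vs 5, 2 vs 2, 6 vs 3] → C does not strictly dominate A (column X: 5 ≤ 5)
  C vs B: [5 vs 6, 2 vs 4, 6 vs 2] → C does not strictly dominate B (column X: 5 ≤ 6)
No single strategy strictly dominates all others → no strictly dominant strategy.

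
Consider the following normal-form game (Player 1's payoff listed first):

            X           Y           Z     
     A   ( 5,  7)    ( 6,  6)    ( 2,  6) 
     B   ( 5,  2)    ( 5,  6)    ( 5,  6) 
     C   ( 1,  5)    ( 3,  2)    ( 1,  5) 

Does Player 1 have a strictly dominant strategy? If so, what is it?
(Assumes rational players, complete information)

No strictly dominant strategy exists for Player 1

Work:
A strategy strictly dominates another if it gives a strictly higher payoff against every opponent action. Compare each pair of P1's strategies column-by-column:
  A vs B: [5 vs 5, 6 vs 5, 2 vs 5] → A does not strictly dominate B (column X: 5 ≤ 5)
  A vs C: [5 vs 1, 6 vs 3, 2 vs 1] → A strictly dominates C
  B vs A: [5 vs 5, 5 vs 6, 5 vs 2] → B does not strictly dominate A (column X: 5 ≤ 5)
  B vs C: [5 vs 1, 5 vs 3, 5 vs 1] → B strictly dominates C
  C vs A: [1 vs 5, 3 vs 6, 1 vs 2] → C does not strictly dominate A (column X: 1 ≤ 5)
  C vs B: [1 vs 5, 3 vs 5, 1 vs 5] → C does not strictly dominate B (column X: 1 ≤ 5)
No single strategy strictly dominates all others → no strictly dominant strategy.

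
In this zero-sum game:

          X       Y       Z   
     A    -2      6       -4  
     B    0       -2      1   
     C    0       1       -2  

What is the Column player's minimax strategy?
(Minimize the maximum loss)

Column should play X, value = 0

Work:
Column player minimizes Row's maximum payoff:
Column X: max payoff to Row = 0
Column Y: max payoff to Row = 6
Column Z: max payoff to Row = 1
Minimum is 0, achieved by column X.
Minimax strategy: X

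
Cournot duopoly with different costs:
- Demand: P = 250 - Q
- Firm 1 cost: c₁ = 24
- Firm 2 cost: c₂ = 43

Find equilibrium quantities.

q₁* = 81.67, q₂* = 62.67

Work:
Reaction: q₁ = (250 - 24 - q₂)/2
Reaction: q₂ = (250 - 43 - q₁)/2
Solve simultaneously:
q₁* = (250 - 2×24 + 43)/3 = 81.67
q₂* = (250 - 2×43 + 24)/3 = 62.67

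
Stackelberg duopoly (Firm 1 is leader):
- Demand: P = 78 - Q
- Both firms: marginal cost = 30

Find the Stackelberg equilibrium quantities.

q₁* (leader) = 24.0, q₂* (follower) = 12.0

Work:
Follower's reaction: q₂ = (a - c - q₁)/2
Leader substitutes: π₁ = q₁·(a - q₁ - (a-c-q₁)/2 - c)
FOC: q₁* = (78 - 30)/2 = 24.00
Then: q₂* = (78 - 30 - 24.0)/2 = 12.00
Leader has first-mover advantage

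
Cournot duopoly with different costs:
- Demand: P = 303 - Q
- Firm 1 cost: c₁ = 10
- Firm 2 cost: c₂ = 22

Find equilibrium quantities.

q₁* = 101.67, q₂* = 89.67

Work:
Reaction: q₁ = (303 - 10 - q₂)/2
Reaction: q₂ = (303 - 22 - q₁)/2
Solve simultaneously:
q₁* = (303 - 2×10 + 22)/3 = 101.67
q₂* = (303 - 2×22 + 10)/3 = 89.67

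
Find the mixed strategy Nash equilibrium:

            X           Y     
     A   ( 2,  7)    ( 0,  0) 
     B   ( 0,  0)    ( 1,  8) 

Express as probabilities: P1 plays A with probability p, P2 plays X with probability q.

p = 0.5333, q = 0.3333

Work:
Find probabilities that make opponent indifferent:
P2 chooses q to make P1 indifferent between A and B
P1 chooses p to make P2 indifferent between X and Y
Mixed NE: P1 plays (A: 0.5333, B: 0.4667), P2 plays (X: 0.3333, Y: 0.6667)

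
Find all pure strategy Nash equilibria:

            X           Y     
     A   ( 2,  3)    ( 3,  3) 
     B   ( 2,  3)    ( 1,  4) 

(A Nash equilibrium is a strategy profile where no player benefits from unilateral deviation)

Nash equilibrium: (A, X), (A, Y)

Work:
Best responses:
  P1 vs X: payoffs [2, 2] → best response A/B (payoff 2)
  P1 vs Y: payoffs [3, 1] → best response A (payoff 3)
  P2 vs A: payoffs [3, 3] → best response X/Y (payoff 3)
  P2 vs B: payoffs [3, 4] → best response Y (payoff 4)
Mutual best responses: (A,X), (A,Y) → Nash equilibria.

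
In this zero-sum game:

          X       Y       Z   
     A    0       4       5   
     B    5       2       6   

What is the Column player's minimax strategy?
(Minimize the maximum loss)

Column should play Y, value = 4

Work:
Column player minimizes Row's maximum payoff:
Column X: max payoff to Row = 5
Column Y: max payoff to Row = 4
Column Z: max payoff to Row = 6
Minimum is 4, achieved by column Y.
Minimax strategy: Y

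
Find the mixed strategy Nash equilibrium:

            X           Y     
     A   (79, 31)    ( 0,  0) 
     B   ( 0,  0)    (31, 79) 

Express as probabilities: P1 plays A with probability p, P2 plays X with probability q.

p = 0.7182, q = 0.2818

Work:
Find probabilities that make opponent indifferent:
P2 chooses q to make P1 indifferent between A and B
P1 chooses p to make P2 indifferent between X and Y
Mixed NE: P1 plays (A: 0.7182, B: 0.2818), P2 plays (X: 0.2818, Y: 0.7182)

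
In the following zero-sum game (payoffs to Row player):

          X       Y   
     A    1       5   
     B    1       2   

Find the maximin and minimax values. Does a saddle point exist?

Maximin = 1, Minimax = 1, Saddle: True

Work:
Row minimums: [1, 1] → maximin = 1
Column maximums: [1, 5] → minimax = 1
Saddle point exists! Game value = 1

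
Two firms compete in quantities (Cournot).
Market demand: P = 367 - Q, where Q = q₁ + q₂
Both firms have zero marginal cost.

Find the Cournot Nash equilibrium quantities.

q₁* = q₂* = 122.33; P* = 122.33

Work:
Profit: π_i = P·q_i = (a - q_i - q_j)·q_i
FOC: ∂π_i/∂q_i = a - 2q_i - q_j = 0
Reaction function: q_i = (367 - q_j)/2
Symmetry: q* = 367/3 = 122.33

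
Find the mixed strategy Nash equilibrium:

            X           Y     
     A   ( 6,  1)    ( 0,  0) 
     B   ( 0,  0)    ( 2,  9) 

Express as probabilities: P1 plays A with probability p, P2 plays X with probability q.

p = 0.9, q = 0.25

Work:
Find probabilities that make opponent indifferent:
P2 chooses q to make P1 indifferent between A and B
P1 chooses p to make P2 indifferent between X and Y
Mixed NE: P1 plays (A: 0.9, B: 0.1), P2 plays (X: 0.25, Y: 0.75)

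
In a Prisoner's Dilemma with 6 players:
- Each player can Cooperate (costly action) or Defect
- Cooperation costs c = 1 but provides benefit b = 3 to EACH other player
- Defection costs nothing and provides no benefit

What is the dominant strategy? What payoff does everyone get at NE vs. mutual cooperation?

Dominant: Defect; NE payoff = 0; Coop payoff = 14

Work:
Defect dominates (saves cost c = 1, benefit to others is external)
NE: All defect → everyone gets 0
If all cooperate: each receives (5)×3 - 1 = 14
Social dilemma: 14 > 0 but NE gives 0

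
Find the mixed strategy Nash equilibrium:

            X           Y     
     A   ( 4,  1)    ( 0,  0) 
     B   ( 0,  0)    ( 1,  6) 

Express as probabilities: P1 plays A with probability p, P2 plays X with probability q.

p = 0.8571, q = 0.2

Work:
Find probabilities that make opponent indifferent:
P2 chooses q to make P1 indifferent between A and B
P1 chooses p to make P2 indifferent between X and Y
Mixed NE: P1 plays (A: 0.8571, B: 0.1429), P2 plays (X: 0.2, Y: 0.8)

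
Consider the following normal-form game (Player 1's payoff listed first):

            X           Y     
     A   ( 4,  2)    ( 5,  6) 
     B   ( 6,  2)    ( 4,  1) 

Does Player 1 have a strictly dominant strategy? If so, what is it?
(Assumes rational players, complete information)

No strictly dominant strategy exists for Player 1

Work:
A strategy strictly dominates another if it gives a strictly higher payoff against every opponent action. Compare each pair of P1's strategies column-by-column:
  A vs B: [4 vs 6, 5 vs 4] → A does not strictly dominate B (column X: 4 ≤ 6)
  B vs A: [6 vs 4, 4 vs 5] → B does not strictly dominate A (column Y: 4 ≤ 5)
No single strategy strictly dominates all others → no strictly dominant strategy.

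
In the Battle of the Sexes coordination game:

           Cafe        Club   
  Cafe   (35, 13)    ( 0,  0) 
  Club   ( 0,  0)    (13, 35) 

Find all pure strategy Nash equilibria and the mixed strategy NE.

Pure NE: (Cafe, Cafe) and (Club, Club); Mixed NE: p = 0.7292, q = 0.2708

Work:
Check pure NE:
(Cafe, Cafe): (35, 13) - no unilateral deviation beneficial
(Club, Club): (13, 35) - no unilateral deviation beneficial
Mixed NE: P1 plays Cafe with p = 0.7292, P2 plays Cafe with q = 0.2708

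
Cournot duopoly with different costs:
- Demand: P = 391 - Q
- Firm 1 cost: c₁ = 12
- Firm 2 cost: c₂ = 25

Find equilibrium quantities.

q₁* = 130.67, q₂* = 117.67

Work:
Reaction: q₁ = (391 - 12 - q₂)/2
Reaction: q₂ = (391 - 25 - q₁)/2
Solve simultaneously:
q₁* = (391 - 2×12 + 25)/3 = 130.67
q₂* = (391 - 2×25 + 12)/3 = 117.67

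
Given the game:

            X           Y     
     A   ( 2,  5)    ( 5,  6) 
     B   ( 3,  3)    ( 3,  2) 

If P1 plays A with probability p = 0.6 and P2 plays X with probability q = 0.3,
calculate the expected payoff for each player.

E[P1] = 3.66, E[P2] = 4.34

Work:
E[P1] = p·q·π₁(A,X) + p·(1-q)·π₁(A,Y) + (1-p)·q·π₁(B,X) + (1-p)·(1-q)·π₁(B,Y)
= 0.6·0.3·2 + 0.6·0.7·5 + 0.4·0.3·3 + 0.4·0.7·3
= 3.66

E[P2] = 4.34 (similar calculation)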